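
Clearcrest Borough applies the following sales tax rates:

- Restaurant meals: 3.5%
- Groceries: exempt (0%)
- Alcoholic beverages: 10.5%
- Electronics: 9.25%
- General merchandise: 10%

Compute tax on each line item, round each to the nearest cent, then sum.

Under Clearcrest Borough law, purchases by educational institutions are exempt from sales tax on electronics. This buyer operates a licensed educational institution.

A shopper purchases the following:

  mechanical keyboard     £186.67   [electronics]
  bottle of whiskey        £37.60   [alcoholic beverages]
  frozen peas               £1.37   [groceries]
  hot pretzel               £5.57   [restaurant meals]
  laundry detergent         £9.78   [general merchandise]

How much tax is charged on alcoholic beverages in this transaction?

Bottle of whiskey £37.60: alcoholic beverages → 10.5% → £3.95
Tax on alcoholic beverages = £3.95

£3.95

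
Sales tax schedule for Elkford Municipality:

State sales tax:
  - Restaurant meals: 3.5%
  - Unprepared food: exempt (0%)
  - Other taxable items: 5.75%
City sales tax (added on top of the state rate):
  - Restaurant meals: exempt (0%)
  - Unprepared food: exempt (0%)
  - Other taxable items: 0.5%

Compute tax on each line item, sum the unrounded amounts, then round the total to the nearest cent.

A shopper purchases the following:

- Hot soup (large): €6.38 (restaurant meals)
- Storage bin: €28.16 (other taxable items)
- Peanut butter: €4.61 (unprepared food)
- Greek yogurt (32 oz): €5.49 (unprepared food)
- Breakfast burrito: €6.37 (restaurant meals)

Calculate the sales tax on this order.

Hot soup (large) €6.38: restaurant meals → 3.5% + 0% city = 3.5% → €0.2233
Storage bin €28.16: other taxable items → 5.75% + 0.5% city = 6.25% → €1.76
Peanut butter €4.61: unprepared food → 0% + 0% city = 0% → €0.00
Greek yogurt (32 oz) €5.49: unprepared food → 0% + 0% city = 0% → €0.00
Breakfast burrito €6.37: restaurant meals → 3.5% + 0% city = 3.5% → €0.22295
Unrounded tax sum = €2.20625 → €2.21

€2.21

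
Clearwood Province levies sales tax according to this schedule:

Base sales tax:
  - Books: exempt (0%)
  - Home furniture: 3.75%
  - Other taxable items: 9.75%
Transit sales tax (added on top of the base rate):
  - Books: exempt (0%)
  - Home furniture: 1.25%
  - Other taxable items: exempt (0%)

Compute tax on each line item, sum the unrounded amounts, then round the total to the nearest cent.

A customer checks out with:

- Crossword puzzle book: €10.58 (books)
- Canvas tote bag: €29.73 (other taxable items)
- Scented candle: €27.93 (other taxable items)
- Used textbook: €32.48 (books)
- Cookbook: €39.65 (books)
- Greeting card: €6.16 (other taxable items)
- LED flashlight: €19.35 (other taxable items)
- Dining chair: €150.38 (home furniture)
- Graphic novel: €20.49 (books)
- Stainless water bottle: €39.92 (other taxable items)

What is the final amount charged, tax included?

€396.19

Crossword puzzle book €10.58: books → 0% + 0% transit = 0% → €0.00
Canvas tote bag €29.73: other taxable items → 9.75% + 0% transit = 9.75% → €2.898675
Scented candle €27.93: other taxable items → 9.75% + 0% transit = 9.75% → €2.723175
Used textbook €32.48: books → 0% + 0% transit = 0% → €0.00
Cookbook €39.65: books → 0% + 0% transit = 0% → €0.00
Greeting card €6.16: other taxable items → 9.75% + 0% transit = 9.75% → €0.6006
LED flashlight €19.35: other taxable items → 9.75% + 0% transit = 9.75% → €1.886625
Dining chair €150.38: home furniture → 3.75% + 1.25% transit = 5% → €7.519
Graphic novel €20.49: books → 0% + 0% transit = 0% → €0.00
Stainless water bottle €39.92: other taxable items → 9.75% + 0% transit = 9.75% → €3.8922
Subtotal = €376.67; unrounded tax = €19.520275 → €19.52; total due = €396.19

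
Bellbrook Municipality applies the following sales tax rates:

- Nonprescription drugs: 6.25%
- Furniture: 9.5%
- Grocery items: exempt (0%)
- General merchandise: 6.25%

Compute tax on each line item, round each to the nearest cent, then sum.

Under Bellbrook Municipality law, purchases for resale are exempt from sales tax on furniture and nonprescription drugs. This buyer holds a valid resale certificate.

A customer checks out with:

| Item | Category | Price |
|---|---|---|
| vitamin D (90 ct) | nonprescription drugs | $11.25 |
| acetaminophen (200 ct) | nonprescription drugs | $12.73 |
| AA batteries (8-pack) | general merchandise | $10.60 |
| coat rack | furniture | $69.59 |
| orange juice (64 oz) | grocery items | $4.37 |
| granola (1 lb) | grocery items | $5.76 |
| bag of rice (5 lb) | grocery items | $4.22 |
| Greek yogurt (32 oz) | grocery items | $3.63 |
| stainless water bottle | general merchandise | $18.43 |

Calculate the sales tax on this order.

$1.81

Vitamin D (90 ct) $11.25: nonprescription drugs, buyer-exempt → 0% → $0.00
Acetaminophen (200 ct) $12.73: nonprescription drugs, buyer-exempt → 0% → $0.00
AA batteries (8-pack) $10.60: general merchandise → 6.25% → $0.66
Coat rack $69.59: furniture, buyer-exempt → 0% → $0.00
Orange juice (64 oz) $4.37: grocery items → 0% → $0.00
Granola (1 lb) $5.76: grocery items → 0% → $0.00
Bag of rice (5 lb) $4.22: grocery items → 0% → $0.00
Greek yogurt (32 oz) $3.63: grocery items → 0% → $0.00
Stainless water bottle $18.43: general merchandise → 6.25% → $1.15
Total tax = $0.66 + $1.15 = $1.81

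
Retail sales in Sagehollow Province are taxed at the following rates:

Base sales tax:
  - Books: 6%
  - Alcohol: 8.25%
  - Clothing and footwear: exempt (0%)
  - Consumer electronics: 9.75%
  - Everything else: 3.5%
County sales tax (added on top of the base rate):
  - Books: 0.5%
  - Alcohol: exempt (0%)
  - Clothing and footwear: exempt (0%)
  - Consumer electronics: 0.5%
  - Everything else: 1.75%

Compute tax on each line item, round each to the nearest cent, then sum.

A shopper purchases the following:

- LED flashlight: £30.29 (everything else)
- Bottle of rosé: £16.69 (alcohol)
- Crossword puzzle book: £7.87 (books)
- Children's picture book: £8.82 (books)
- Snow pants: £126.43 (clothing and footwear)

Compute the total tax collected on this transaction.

LED flashlight £30.29: everything else → 3.5% + 1.75% county = 5.25% → £1.59
Bottle of rosé £16.69: alcohol → 8.25% + 0% county = 8.25% → £1.38
Crossword puzzle book £7.87: books → 6% + 0.5% county = 6.5% → £0.51
Children's picture book £8.82: books → 6% + 0.5% county = 6.5% → £0.57
Snow pants £126.43: clothing and footwear → 0% + 0% county = 0% → £0.00
Total tax = £1.59 + £1.38 + £0.51 + £0.57 = £4.05

£4.05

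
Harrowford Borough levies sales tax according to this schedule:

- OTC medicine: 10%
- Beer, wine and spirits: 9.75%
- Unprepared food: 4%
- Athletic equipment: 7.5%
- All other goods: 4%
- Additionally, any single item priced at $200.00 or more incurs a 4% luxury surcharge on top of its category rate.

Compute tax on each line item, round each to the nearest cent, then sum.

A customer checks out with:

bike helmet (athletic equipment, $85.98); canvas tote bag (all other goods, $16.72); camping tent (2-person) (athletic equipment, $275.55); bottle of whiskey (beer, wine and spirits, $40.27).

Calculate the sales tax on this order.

$42.74

Bike helmet $85.98: athletic equipment → 7.5% → $6.45
Canvas tote bag $16.72: all other goods → 4% → $0.67
Camping tent (2-person) $275.55: athletic equipment → 7.5% + 4% surcharge = 11.5% → $31.69
Bottle of whiskey $40.27: beer, wine and spirits → 9.75% → $3.93
Total tax = $6.45 + $0.67 + $31.69 + $3.93 = $42.74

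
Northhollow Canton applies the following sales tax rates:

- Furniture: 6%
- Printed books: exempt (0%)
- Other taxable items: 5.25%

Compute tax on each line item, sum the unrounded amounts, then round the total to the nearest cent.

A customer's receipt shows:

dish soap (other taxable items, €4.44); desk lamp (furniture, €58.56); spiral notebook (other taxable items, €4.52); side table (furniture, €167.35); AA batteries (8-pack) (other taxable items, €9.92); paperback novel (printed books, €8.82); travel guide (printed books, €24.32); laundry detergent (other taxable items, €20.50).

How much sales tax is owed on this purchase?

€15.62

Dish soap €4.44: other taxable items → 5.25% → €0.2331
Desk lamp €58.56: furniture → 6% → €3.5136
Spiral notebook €4.52: other taxable items → 5.25% → €0.2373
Side table €167.35: furniture → 6% → €10.041
AA batteries (8-pack) €9.92: other taxable items → 5.25% → €0.5208
Paperback novel €8.82: printed books → 0% → €0.00
Travel guide €24.32: printed books → 0% → €0.00
Laundry detergent €20.50: other taxable items → 5.25% → €1.07625
Unrounded tax sum = €15.62205 → €15.62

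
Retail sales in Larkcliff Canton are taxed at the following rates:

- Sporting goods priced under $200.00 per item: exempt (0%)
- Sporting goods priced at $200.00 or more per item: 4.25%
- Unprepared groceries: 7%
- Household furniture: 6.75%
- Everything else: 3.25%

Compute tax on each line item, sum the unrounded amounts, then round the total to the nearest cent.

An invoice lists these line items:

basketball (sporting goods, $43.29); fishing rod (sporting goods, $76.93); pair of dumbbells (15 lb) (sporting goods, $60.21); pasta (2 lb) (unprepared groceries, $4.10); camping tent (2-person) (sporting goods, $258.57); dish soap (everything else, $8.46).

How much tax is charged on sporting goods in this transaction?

Basketball $43.29: sporting goods, under $200.00 → 0% → $0.00
Fishing rod $76.93: sporting goods, under $200.00 → 0% → $0.00
Pair of dumbbells (15 lb) $60.21: sporting goods, under $200.00 → 0% → $0.00
Camping tent (2-person) $258.57: sporting goods, $200.00 or more → 4.25% → $10.989225
Tax on sporting goods: unrounded sum = $10.989225 → $10.99

$10.99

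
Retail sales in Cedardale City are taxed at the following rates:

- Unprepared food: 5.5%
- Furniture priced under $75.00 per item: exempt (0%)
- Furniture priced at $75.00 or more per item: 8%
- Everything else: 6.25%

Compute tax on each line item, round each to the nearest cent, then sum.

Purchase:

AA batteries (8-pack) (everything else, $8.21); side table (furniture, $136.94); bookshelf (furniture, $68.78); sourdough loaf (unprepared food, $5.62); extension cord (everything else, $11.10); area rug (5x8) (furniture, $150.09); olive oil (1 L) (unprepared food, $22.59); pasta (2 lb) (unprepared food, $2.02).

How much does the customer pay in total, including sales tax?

$431.18

AA batteries (8-pack) $8.21: everything else → 6.25% → $0.51
Side table $136.94: furniture, $75.00 or more → 8% → $10.96
Bookshelf $68.78: furniture, under $75.00 → 0% → $0.00
Sourdough loaf $5.62: unprepared food → 5.5% → $0.31
Extension cord $11.10: everything else → 6.25% → $0.69
Area rug (5x8) $150.09: furniture, $75.00 or more → 8% → $12.01
Olive oil (1 L) $22.59: unprepared food → 5.5% → $1.24
Pasta (2 lb) $2.02: unprepared food → 5.5% → $0.11
Subtotal = $405.35; tax = $25.83; total due = $431.18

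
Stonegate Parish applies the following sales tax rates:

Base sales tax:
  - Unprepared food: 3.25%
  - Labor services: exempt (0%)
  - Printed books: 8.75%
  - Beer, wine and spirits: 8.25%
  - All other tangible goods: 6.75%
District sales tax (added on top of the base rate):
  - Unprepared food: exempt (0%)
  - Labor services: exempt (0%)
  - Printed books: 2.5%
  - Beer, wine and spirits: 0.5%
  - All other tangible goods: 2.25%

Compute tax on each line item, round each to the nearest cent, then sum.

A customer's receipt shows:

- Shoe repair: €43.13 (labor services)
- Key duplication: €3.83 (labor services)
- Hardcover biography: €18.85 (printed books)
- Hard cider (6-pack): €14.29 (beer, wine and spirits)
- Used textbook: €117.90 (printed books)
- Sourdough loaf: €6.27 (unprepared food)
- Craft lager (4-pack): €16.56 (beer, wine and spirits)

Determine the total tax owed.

€18.28

Shoe repair €43.13: labor services → 0% + 0% district = 0% → €0.00
Key duplication €3.83: labor services → 0% + 0% district = 0% → €0.00
Hardcover biography €18.85: printed books → 8.75% + 2.5% district = 11.25% → €2.12
Hard cider (6-pack) €14.29: beer, wine and spirits → 8.25% + 0.5% district = 8.75% → €1.25
Used textbook €117.90: printed books → 8.75% + 2.5% district = 11.25% → €13.26
Sourdough loaf €6.27: unprepared food → 3.25% + 0% district = 3.25% → €0.20
Craft lager (4-pack) €16.56: beer, wine and spirits → 8.25% + 0.5% district = 8.75% → €1.45
Total tax = €2.12 + €1.25 + €13.26 + €0.20 + €1.45 = €18.28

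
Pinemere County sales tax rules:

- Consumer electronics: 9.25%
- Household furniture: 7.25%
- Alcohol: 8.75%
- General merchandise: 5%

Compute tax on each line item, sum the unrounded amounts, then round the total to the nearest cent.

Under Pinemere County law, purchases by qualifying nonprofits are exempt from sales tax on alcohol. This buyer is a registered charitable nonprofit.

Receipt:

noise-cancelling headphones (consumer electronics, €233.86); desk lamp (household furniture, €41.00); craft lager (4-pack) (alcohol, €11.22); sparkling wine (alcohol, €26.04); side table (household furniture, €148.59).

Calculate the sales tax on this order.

€35.38

Noise-cancelling headphones €233.86: consumer electronics → 9.25% → €21.63205
Desk lamp €41.00: household furniture → 7.25% → €2.9725
Craft lager (4-pack) €11.22: alcohol, buyer-exempt → 0% → €0.00
Sparkling wine €26.04: alcohol, buyer-exempt → 0% → €0.00
Side table €148.59: household furniture → 7.25% → €10.772775
Unrounded tax sum = €35.377325 → €35.38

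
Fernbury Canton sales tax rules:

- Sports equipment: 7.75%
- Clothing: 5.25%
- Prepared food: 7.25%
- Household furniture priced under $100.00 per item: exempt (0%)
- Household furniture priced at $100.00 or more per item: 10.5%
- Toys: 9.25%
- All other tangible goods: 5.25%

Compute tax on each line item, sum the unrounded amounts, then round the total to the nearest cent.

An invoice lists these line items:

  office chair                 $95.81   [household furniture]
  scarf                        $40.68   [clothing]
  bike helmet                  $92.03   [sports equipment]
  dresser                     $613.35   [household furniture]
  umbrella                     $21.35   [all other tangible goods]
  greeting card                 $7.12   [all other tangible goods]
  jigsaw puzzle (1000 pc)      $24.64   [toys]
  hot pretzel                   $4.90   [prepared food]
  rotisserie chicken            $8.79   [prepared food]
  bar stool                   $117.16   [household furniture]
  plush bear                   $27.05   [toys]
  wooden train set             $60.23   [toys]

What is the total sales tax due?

$98.81

Office chair $95.81: household furniture, under $100.00 → 0% → $0.00
Scarf $40.68: clothing → 5.25% → $2.1357
Bike helmet $92.03: sports equipment → 7.75% → $7.132325
Dresser $613.35: household furniture, $100.00 or more → 10.5% → $64.40175
Umbrella $21.35: all other tangible goods → 5.25% → $1.120875
Greeting card $7.12: all other tangible goods → 5.25% → $0.3738
Jigsaw puzzle (1000 pc) $24.64: toys → 9.25% → $2.2792
Hot pretzel $4.90: prepared food → 7.25% → $0.35525
Rotisserie chicken $8.79: prepared food → 7.25% → $0.637275
Bar stool $117.16: household furniture, $100.00 or more → 10.5% → $12.3018
Plush bear $27.05: toys → 9.25% → $2.502125
Wooden train set $60.23: toys → 9.25% → $5.571275
Unrounded tax sum = $98.811375 → $98.81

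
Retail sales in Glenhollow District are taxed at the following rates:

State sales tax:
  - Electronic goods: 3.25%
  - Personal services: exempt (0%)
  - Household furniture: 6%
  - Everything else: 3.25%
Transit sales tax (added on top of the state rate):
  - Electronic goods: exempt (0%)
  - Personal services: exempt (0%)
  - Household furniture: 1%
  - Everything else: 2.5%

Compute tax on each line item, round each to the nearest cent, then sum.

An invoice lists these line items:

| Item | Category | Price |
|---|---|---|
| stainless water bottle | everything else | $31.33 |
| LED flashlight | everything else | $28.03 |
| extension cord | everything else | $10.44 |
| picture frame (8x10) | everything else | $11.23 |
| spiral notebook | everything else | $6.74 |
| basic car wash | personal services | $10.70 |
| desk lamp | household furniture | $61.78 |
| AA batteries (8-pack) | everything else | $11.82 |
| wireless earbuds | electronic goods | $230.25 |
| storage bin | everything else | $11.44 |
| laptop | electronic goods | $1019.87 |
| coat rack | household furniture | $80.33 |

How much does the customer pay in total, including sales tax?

Stainless water bottle $31.33: everything else → 3.25% + 2.5% transit = 5.75% → $1.80
LED flashlight $28.03: everything else → 3.25% + 2.5% transit = 5.75% → $1.61
Extension cord $10.44: everything else → 3.25% + 2.5% transit = 5.75% → $0.60
Picture frame (8x10) $11.23: everything else → 3.25% + 2.5% transit = 5.75% → $0.65
Spiral notebook $6.74: everything else → 3.25% + 2.5% transit = 5.75% → $0.39
Basic car wash $10.70: personal services → 0% + 0% transit = 0% → $0.00
Desk lamp $61.78: household furniture → 6% + 1% transit = 7% → $4.32
AA batteries (8-pack) $11.82: everything else → 3.25% + 2.5% transit = 5.75% → $0.68
Wireless earbuds $230.25: electronic goods → 3.25% + 0% transit = 3.25% → $7.48
Storage bin $11.44: everything else → 3.25% + 2.5% transit = 5.75% → $0.66
Laptop $1019.87: electronic goods → 3.25% + 0% transit = 3.25% → $33.15
Coat rack $80.33: household furniture → 6% + 1% transit = 7% → $5.62
Subtotal = $1513.96; tax = $56.96; total due = $1570.92

$1570.92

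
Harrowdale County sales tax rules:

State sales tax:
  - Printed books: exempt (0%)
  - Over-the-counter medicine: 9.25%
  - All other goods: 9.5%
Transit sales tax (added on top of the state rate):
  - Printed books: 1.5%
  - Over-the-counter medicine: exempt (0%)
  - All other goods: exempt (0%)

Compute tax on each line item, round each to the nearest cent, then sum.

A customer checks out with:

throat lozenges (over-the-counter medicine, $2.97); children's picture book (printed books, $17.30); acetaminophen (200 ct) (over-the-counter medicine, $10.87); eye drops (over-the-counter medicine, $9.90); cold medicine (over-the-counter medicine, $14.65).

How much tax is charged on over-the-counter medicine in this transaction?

$3.56

Throat lozenges $2.97: over-the-counter medicine → 9.25% + 0% transit = 9.25% → $0.27
Acetaminophen (200 ct) $10.87: over-the-counter medicine → 9.25% + 0% transit = 9.25% → $1.01
Eye drops $9.90: over-the-counter medicine → 9.25% + 0% transit = 9.25% → $0.92
Cold medicine $14.65: over-the-counter medicine → 9.25% + 0% transit = 9.25% → $1.36
Tax on over-the-counter medicine = $0.27 + $1.01 + $0.92 + $1.36 = $3.56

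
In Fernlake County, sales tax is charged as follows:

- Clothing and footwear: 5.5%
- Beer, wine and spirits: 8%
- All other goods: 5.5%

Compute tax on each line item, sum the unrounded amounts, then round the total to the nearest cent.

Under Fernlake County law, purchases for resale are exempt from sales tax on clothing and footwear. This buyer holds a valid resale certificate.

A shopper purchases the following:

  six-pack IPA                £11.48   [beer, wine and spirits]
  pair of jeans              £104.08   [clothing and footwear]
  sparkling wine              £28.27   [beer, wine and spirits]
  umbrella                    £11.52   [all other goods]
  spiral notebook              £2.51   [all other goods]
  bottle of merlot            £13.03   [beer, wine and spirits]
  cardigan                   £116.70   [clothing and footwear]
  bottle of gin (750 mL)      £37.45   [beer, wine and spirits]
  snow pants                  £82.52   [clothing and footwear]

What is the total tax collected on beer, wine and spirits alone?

£7.22

Six-pack IPA £11.48: beer, wine and spirits → 8% → £0.9184
Sparkling wine £28.27: beer, wine and spirits → 8% → £2.2616
Bottle of merlot £13.03: beer, wine and spirits → 8% → £1.0424
Bottle of gin (750 mL) £37.45: beer, wine and spirits → 8% → £2.996
Tax on beer, wine and spirits: unrounded sum = £7.2184 → £7.22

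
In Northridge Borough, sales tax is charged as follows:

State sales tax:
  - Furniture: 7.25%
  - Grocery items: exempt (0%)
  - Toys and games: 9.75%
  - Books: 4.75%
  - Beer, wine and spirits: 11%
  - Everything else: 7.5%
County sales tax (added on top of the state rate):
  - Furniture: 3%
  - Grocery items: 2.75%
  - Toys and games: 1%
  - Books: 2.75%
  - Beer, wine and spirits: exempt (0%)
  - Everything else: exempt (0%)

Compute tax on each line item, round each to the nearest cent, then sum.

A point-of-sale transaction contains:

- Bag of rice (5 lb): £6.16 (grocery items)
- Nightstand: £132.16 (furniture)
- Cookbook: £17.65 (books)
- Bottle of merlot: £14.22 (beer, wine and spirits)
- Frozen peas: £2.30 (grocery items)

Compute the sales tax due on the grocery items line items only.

Bag of rice (5 lb) £6.16: grocery items → 0% + 2.75% county = 2.75% → £0.17
Frozen peas £2.30: grocery items → 0% + 2.75% county = 2.75% → £0.06
Tax on grocery items = £0.17 + £0.06 = £0.23

£0.23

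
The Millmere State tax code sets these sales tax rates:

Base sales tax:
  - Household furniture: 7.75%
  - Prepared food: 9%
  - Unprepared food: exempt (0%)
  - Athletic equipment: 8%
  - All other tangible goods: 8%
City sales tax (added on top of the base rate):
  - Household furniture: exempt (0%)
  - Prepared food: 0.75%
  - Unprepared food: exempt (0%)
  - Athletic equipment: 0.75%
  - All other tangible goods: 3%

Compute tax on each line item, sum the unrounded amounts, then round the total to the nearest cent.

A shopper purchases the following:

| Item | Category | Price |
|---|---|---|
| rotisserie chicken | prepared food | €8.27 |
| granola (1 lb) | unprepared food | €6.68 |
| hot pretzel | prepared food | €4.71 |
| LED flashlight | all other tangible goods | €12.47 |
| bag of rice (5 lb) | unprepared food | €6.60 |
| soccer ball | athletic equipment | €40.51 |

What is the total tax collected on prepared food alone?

€1.27

Rotisserie chicken €8.27: prepared food → 9% + 0.75% city = 9.75% → €0.806325
Hot pretzel €4.71: prepared food → 9% + 0.75% city = 9.75% → €0.459225
Tax on prepared food: unrounded sum = €1.26555 → €1.27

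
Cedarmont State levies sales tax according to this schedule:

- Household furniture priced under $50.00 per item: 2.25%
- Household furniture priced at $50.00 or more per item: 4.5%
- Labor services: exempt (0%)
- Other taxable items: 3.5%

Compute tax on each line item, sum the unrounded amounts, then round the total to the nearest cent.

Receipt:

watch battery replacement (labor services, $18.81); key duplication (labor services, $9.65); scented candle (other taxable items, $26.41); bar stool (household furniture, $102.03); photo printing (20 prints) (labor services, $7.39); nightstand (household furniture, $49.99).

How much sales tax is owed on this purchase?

Watch battery replacement $18.81: labor services → 0% → $0.00
Key duplication $9.65: labor services → 0% → $0.00
Scented candle $26.41: other taxable items → 3.5% → $0.92435
Bar stool $102.03: household furniture, $50.00 or more → 4.5% → $4.59135
Photo printing (20 prints) $7.39: labor services → 0% → $0.00
Nightstand $49.99: household furniture, under $50.00 → 2.25% → $1.124775
Unrounded tax sum = $6.640475 → $6.64

$6.64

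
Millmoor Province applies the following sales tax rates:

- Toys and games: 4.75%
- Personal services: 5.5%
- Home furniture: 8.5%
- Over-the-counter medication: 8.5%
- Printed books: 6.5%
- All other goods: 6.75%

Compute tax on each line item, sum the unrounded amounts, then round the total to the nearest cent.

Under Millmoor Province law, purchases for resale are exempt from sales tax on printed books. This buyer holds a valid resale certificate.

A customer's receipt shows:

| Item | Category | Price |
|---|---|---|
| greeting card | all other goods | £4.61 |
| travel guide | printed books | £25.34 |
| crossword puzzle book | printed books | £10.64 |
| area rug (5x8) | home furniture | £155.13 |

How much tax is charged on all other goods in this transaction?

£0.31

Greeting card £4.61: all other goods → 6.75% → £0.311175
Tax on all other goods: unrounded sum = £0.311175 → £0.31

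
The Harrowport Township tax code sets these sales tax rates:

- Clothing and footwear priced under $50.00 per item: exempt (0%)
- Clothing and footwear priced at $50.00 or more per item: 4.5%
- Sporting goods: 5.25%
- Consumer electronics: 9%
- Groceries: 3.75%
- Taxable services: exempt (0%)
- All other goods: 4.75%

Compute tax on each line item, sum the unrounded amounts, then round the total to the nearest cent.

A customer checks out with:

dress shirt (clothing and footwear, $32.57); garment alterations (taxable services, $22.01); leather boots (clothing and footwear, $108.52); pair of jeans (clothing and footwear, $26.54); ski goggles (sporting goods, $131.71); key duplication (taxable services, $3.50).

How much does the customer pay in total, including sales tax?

$336.65

Dress shirt $32.57: clothing and footwear, under $50.00 → 0% → $0.00
Garment alterations $22.01: taxable services → 0% → $0.00
Leather boots $108.52: clothing and footwear, $50.00 or more → 4.5% → $4.8834
Pair of jeans $26.54: clothing and footwear, under $50.00 → 0% → $0.00
Ski goggles $131.71: sporting goods → 5.25% → $6.914775
Key duplication $3.50: taxable services → 0% → $0.00
Subtotal = $324.85; unrounded tax = $11.798175 → $11.80; total due = $336.65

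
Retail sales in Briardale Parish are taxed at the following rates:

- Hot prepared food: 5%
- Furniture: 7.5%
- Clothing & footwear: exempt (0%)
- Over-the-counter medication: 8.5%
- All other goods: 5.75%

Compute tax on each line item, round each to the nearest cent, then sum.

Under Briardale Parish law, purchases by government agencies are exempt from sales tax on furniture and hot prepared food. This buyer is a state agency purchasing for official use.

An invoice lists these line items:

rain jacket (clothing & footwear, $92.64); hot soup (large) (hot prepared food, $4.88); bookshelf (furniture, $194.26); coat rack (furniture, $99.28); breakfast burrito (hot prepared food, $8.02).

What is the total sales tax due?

Rain jacket $92.64: clothing & footwear → 0% → $0.00
Hot soup (large) $4.88: hot prepared food, buyer-exempt → 0% → $0.00
Bookshelf $194.26: furniture, buyer-exempt → 0% → $0.00
Coat rack $99.28: furniture, buyer-exempt → 0% → $0.00
Breakfast burrito $8.02: hot prepared food, buyer-exempt → 0% → $0.00
Total tax = $0.00

$0.00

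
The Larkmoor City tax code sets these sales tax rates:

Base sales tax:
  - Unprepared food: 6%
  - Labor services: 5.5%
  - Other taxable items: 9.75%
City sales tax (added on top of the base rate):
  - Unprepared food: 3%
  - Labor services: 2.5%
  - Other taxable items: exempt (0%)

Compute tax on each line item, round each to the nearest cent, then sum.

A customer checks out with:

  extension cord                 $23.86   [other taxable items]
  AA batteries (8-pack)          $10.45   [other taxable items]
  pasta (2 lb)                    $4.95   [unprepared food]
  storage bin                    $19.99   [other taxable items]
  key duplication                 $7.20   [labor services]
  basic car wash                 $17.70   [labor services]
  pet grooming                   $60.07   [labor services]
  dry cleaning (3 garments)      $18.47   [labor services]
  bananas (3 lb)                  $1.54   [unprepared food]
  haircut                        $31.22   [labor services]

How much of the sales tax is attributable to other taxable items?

Extension cord $23.86: other taxable items → 9.75% + 0% city = 9.75% → $2.33
AA batteries (8-pack) $10.45: other taxable items → 9.75% + 0% city = 9.75% → $1.02
Storage bin $19.99: other taxable items → 9.75% + 0% city = 9.75% → $1.95
Tax on other taxable items = $2.33 + $1.02 + $1.95 = $5.30

$5.30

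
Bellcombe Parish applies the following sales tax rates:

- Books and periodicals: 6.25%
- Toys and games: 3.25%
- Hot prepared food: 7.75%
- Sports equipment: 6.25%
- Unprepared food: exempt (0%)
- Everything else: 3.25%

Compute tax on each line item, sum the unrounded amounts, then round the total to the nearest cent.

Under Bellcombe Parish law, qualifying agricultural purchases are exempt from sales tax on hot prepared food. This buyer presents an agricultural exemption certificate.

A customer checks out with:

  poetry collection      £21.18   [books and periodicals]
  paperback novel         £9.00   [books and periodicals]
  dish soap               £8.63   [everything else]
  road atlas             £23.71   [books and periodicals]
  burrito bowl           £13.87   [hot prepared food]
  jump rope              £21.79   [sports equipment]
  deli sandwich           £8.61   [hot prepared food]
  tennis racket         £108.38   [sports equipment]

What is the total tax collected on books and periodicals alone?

Poetry collection £21.18: books and periodicals → 6.25% → £1.32375
Paperback novel £9.00: books and periodicals → 6.25% → £0.5625
Road atlas £23.71: books and periodicals → 6.25% → £1.481875
Tax on books and periodicals: unrounded sum = £3.368125 → £3.37

£3.37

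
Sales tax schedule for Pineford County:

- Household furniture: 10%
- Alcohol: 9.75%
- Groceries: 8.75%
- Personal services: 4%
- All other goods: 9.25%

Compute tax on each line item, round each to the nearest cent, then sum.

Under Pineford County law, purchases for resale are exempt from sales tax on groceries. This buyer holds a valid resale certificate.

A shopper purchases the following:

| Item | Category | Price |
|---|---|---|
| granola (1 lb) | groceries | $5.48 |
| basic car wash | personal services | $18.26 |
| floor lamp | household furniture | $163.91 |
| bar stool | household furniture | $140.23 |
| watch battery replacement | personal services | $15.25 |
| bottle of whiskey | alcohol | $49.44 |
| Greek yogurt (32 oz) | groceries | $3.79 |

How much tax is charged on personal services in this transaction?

$1.34

Basic car wash $18.26: personal services → 4% → $0.73
Watch battery replacement $15.25: personal services → 4% → $0.61
Tax on personal services = $0.73 + $0.61 = $1.34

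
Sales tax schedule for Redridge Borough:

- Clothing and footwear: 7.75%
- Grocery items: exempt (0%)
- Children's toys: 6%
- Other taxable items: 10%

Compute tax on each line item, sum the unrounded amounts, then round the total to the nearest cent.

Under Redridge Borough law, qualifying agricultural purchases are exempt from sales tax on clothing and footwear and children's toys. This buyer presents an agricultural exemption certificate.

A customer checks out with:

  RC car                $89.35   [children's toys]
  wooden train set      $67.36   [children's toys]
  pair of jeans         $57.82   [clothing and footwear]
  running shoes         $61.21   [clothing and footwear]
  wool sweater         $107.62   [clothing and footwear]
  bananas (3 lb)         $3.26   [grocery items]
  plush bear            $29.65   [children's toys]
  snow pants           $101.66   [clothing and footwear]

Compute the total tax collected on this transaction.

$0.00

RC car $89.35: children's toys, buyer-exempt → 0% → $0.00
Wooden train set $67.36: children's toys, buyer-exempt → 0% → $0.00
Pair of jeans $57.82: clothing and footwear, buyer-exempt → 0% → $0.00
Running shoes $61.21: clothing and footwear, buyer-exempt → 0% → $0.00
Wool sweater $107.62: clothing and footwear, buyer-exempt → 0% → $0.00
Bananas (3 lb) $3.26: grocery items → 0% → $0.00
Plush bear $29.65: children's toys, buyer-exempt → 0% → $0.00
Snow pants $101.66: clothing and footwear, buyer-exempt → 0% → $0.00
Unrounded tax sum = $0.00 → $0.00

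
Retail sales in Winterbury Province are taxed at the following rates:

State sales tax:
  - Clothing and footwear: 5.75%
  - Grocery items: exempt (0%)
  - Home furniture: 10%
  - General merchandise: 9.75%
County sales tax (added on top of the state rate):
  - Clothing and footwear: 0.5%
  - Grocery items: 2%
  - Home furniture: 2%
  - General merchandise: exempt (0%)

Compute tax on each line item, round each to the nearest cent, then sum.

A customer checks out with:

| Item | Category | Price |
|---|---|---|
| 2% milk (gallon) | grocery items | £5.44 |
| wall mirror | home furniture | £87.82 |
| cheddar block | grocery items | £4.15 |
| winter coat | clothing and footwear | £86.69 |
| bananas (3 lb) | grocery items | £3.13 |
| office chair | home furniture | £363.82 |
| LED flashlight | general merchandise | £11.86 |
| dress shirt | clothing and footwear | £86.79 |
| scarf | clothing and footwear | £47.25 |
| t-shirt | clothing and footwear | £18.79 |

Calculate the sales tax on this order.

2% milk (gallon) £5.44: grocery items → 0% + 2% county = 2% → £0.11
Wall mirror £87.82: home furniture → 10% + 2% county = 12% → £10.54
Cheddar block £4.15: grocery items → 0% + 2% county = 2% → £0.08
Winter coat £86.69: clothing and footwear → 5.75% + 0.5% county = 6.25% → £5.42
Bananas (3 lb) £3.13: grocery items → 0% + 2% county = 2% → £0.06
Office chair £363.82: home furniture → 10% + 2% county = 12% → £43.66
LED flashlight £11.86: general merchandise → 9.75% + 0% county = 9.75% → £1.16
Dress shirt £86.79: clothing and footwear → 5.75% + 0.5% county = 6.25% → £5.42
Scarf £47.25: clothing and footwear → 5.75% + 0.5% county = 6.25% → £2.95
T-shirt £18.79: clothing and footwear → 5.75% + 0.5% county = 6.25% → £1.17
Total tax = £0.11 + £10.54 + £0.08 + £5.42 + £0.06 + £43.66 + £1.16 + £5.42 + £2.95 + £1.17 = £70.57

£70.57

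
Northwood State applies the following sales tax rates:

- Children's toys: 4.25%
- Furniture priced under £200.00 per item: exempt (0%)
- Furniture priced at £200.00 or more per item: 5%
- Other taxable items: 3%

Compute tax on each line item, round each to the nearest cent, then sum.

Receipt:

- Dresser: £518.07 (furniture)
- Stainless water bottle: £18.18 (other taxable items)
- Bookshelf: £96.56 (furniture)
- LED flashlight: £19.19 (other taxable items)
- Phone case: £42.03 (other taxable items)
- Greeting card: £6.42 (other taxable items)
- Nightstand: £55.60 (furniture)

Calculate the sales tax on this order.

£28.48

Dresser £518.07: furniture, £200.00 or more → 5% → £25.90
Stainless water bottle £18.18: other taxable items → 3% → £0.55
Bookshelf £96.56: furniture, under £200.00 → 0% → £0.00
LED flashlight £19.19: other taxable items → 3% → £0.58
Phone case £42.03: other taxable items → 3% → £1.26
Greeting card £6.42: other taxable items → 3% → £0.19
Nightstand £55.60: furniture, under £200.00 → 0% → £0.00
Total tax = £25.90 + £0.55 + £0.58 + £1.26 + £0.19 = £28.48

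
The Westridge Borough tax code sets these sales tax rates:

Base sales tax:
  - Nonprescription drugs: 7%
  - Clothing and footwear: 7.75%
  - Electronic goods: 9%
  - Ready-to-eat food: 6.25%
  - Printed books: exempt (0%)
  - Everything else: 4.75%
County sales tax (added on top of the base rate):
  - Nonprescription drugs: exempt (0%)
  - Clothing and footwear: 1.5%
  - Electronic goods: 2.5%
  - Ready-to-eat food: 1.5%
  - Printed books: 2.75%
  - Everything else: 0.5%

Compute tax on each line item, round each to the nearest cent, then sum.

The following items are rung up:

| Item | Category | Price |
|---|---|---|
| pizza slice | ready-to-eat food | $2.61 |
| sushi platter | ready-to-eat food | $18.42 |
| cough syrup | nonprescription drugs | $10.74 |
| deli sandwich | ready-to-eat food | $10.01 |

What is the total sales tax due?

$3.16

Pizza slice $2.61: ready-to-eat food → 6.25% + 1.5% county = 7.75% → $0.20
Sushi platter $18.42: ready-to-eat food → 6.25% + 1.5% county = 7.75% → $1.43
Cough syrup $10.74: nonprescription drugs → 7% + 0% county = 7% → $0.75
Deli sandwich $10.01: ready-to-eat food → 6.25% + 1.5% county = 7.75% → $0.78
Total tax = $0.20 + $1.43 + $0.75 + $0.78 = $3.16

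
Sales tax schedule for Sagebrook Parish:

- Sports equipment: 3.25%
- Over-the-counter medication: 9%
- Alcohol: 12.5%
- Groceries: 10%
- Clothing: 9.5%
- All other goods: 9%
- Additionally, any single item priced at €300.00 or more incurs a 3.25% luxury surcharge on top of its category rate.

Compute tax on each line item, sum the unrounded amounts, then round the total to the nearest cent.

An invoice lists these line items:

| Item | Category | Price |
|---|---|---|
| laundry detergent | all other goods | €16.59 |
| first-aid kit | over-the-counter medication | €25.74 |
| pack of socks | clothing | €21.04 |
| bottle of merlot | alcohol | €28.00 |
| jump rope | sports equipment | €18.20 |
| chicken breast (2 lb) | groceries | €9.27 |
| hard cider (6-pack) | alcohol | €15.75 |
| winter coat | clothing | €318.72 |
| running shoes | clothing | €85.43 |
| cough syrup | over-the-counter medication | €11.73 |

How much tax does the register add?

Laundry detergent €16.59: all other goods → 9% → €1.4931
First-aid kit €25.74: over-the-counter medication → 9% → €2.3166
Pack of socks €21.04: clothing → 9.5% → €1.9988
Bottle of merlot €28.00: alcohol → 12.5% → €3.50
Jump rope €18.20: sports equipment → 3.25% → €0.5915
Chicken breast (2 lb) €9.27: groceries → 10% → €0.927
Hard cider (6-pack) €15.75: alcohol → 12.5% → €1.96875
Winter coat €318.72: clothing → 9.5% + 3.25% surcharge = 12.75% → €40.6368
Running shoes €85.43: clothing → 9.5% → €8.11585
Cough syrup €11.73: over-the-counter medication → 9% → €1.0557
Unrounded tax sum = €62.6041 → €62.60

€62.60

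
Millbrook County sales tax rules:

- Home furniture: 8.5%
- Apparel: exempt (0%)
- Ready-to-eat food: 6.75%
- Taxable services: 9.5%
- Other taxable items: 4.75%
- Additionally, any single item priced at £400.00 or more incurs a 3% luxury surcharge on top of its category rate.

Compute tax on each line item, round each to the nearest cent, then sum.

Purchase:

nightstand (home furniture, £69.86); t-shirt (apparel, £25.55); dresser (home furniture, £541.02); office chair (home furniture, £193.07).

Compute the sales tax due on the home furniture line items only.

£84.57

Nightstand £69.86: home furniture → 8.5% → £5.94
Dresser £541.02: home furniture → 8.5% + 3% surcharge = 11.5% → £62.22
Office chair £193.07: home furniture → 8.5% → £16.41
Tax on home furniture = £5.94 + £62.22 + £16.41 = £84.57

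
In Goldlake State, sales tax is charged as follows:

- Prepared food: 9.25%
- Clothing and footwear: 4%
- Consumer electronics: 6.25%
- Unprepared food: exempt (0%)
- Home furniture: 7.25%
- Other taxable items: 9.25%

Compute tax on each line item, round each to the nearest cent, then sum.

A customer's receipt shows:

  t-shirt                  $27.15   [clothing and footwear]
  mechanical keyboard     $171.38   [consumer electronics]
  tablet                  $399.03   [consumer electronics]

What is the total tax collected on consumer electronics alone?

Mechanical keyboard $171.38: consumer electronics → 6.25% → $10.71
Tablet $399.03: consumer electronics → 6.25% → $24.94
Tax on consumer electronics = $10.71 + $24.94 = $35.65

$35.65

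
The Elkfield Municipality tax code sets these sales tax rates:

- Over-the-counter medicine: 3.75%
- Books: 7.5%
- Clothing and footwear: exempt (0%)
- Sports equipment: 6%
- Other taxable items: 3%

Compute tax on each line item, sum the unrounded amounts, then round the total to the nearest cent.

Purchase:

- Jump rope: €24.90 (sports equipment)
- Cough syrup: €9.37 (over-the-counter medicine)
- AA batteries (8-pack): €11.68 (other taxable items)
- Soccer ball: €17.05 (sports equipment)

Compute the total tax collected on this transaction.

Jump rope €24.90: sports equipment → 6% → €1.494
Cough syrup €9.37: over-the-counter medicine → 3.75% → €0.351375
AA batteries (8-pack) €11.68: other taxable items → 3% → €0.3504
Soccer ball €17.05: sports equipment → 6% → €1.023
Unrounded tax sum = €3.218775 → €3.22

€3.22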